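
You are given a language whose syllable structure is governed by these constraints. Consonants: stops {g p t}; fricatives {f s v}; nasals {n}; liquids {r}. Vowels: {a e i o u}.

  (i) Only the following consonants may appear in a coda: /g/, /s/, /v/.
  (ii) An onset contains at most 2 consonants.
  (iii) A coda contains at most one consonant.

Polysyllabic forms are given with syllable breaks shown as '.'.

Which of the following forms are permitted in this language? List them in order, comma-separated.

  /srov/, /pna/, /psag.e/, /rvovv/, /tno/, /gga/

/srov/ — σ1 onset /sr/ (2C), coda /v/ ok → permitted
/pna/ — σ1 onset /pn/ (2C), coda /∅/ ok → permitted
/psag.e/ — σ1 onset /ps/ (2C), coda /g/ ok; σ2 onset /∅/, coda /∅/ ok → permitted
/rvovv/ — violates constraint (iii): syllable 1 coda /vv/ has 2 consonants (> 1) → not permitted
/tno/ — σ1 onset /tn/ (2C), coda /∅/ ok → permitted
/gga/ — σ1 onset /gg/ (2C), coda /∅/ ok → permitted

/srov/, /pna/, /psag.e/, /tno/, /gga/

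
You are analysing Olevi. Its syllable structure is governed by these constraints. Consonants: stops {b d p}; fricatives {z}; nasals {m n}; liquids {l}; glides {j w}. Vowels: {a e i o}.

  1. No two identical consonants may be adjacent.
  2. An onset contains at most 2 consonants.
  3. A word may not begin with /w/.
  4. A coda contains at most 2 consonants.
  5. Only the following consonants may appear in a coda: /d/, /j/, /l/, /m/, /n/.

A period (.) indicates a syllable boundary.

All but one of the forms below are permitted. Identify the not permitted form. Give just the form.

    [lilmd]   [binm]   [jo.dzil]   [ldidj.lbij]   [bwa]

[lilmd]

[lilmd] — violates constraint 4: syllable 1 coda /lmd/ has 3 consonants (> 2) → not permitted
[binm] — σ1 onset /b/, coda /nm/ (2C) ok → permitted
[jo.dzil] — σ1 onset /j/, coda /∅/ ok; σ2 onset /dz/ (2C), coda /l/ ok → permitted
[ldidj.lbij] — σ1 onset /ld/ (2C), coda /dj/ (2C) ok; σ2 onset /lb/ (2C), coda /j/ ok → permitted
[bwa] — σ1 onset /bw/ (2C), coda /∅/ ok → permitted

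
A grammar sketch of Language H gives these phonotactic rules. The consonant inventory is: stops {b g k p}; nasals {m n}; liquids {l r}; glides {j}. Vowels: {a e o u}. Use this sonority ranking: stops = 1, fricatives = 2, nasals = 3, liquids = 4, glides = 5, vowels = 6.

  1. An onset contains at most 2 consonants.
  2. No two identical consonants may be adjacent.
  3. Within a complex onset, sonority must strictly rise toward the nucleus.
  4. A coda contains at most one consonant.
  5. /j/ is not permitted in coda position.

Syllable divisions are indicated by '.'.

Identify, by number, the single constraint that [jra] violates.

[jra]: syllable 1 onset /jr/: /j/ (glide, 5) → /r/ (liquid, 4) does not rise.
This is a violation of constraint 3: "Within a complex onset, sonority must strictly rise toward the nucleus."
The remaining constraints (1, 2, 4, 5) are satisfied.

3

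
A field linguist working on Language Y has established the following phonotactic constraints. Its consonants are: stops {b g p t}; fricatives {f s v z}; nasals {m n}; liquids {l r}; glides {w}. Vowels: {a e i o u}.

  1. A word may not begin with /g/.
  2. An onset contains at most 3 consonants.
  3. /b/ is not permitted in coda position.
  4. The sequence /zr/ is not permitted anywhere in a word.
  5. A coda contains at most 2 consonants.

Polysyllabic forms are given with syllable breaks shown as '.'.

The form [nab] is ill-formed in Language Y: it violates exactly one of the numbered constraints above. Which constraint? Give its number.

3

[nab]: syllable 1 coda contains /b/.
This is a violation of constraint 3: "/b/ is not permitted in coda position."
The remaining constraints (1, 2, 4, 5) are satisfied.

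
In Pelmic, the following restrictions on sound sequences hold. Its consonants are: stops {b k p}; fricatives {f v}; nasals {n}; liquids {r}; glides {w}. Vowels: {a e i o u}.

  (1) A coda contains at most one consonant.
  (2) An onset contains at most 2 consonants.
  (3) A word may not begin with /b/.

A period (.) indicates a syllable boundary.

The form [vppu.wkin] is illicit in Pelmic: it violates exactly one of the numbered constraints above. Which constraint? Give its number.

2

[vppu.wkin]: syllable 1 onset /vpp/ has 3 consonants (> 2).
This is a violation of constraint 2: "An onset contains at most 2 consonants."
The remaining constraints (1, 3) are satisfied.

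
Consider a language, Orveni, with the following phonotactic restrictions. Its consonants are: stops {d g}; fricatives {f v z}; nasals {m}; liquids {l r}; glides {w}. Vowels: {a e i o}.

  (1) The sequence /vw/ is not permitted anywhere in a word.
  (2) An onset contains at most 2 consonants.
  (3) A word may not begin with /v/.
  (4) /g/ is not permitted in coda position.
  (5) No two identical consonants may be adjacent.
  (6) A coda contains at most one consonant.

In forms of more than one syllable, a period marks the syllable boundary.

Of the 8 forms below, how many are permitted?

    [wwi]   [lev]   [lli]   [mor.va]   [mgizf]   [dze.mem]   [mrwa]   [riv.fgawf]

3

[wwi] — violates constraint 5: adjacent identical consonants /ww/ → not permitted
[lev] — σ1 onset /l/, coda /v/ ok → permitted
[lli] — violates constraint 5: adjacent identical consonants /ll/ → not permitted
[mor.va] — σ1 onset /m/, coda /r/ ok; σ2 onset /v/, coda /∅/ ok → permitted
[mgizf] — violates constraint 6: syllable 1 coda /zf/ has 2 consonants (> 1) → not permitted
[dze.mem] — σ1 onset /dz/ (2C), coda /∅/ ok; σ2 onset /m/, coda /m/ ok → permitted
[mrwa] — violates constraint 2: syllable 1 onset /mrw/ has 3 consonants (> 2) → not permitted
[riv.fgawf] — violates constraint 6: syllable 2 coda /wf/ has 2 consonants (> 1) → not permitted
Permitted: [lev], [mor.va], [dze.mem] → 3.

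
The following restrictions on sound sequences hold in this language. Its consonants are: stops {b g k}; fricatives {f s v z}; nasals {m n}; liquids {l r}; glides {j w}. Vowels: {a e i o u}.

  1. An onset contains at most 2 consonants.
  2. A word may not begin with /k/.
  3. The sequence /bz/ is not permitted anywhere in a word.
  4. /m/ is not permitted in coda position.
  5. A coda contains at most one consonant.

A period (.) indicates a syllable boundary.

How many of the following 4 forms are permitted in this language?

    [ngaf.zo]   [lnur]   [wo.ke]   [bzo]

[ngaf.zo] — σ1 onset /ng/ (2C), coda /f/ ok; σ2 onset /z/, coda /∅/ ok → permitted
[lnur] — σ1 onset /ln/ (2C), coda /r/ ok → permitted
[wo.ke] — σ1 onset /w/, coda /∅/ ok; σ2 onset /k/, coda /∅/ ok → permitted
[bzo] — violates constraint 3: contains banned sequence /bz/ → not permitted
Permitted: [ngaf.zo], [lnur], [wo.ke] → 3.

3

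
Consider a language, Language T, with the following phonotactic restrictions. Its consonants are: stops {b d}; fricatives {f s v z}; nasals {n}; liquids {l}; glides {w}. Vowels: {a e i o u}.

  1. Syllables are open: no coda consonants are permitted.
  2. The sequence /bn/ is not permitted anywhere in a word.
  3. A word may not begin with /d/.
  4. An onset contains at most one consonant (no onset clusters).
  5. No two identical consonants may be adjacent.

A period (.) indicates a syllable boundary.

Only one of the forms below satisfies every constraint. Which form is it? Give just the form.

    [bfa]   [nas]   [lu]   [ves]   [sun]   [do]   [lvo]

[bfa] — violates constraint 4: syllable 1 onset /bf/ has 2 consonants (> 1) → ill-formed
[nas] — violates constraint 1: syllable 1 coda /s/ has 1 consonant (> 0) → ill-formed
[lu] — σ1 onset /l/, coda /∅/ ok → well-formed
[ves] — violates constraint 1: syllable 1 coda /s/ has 1 consonant (> 0) → ill-formed
[sun] — violates constraint 1: syllable 1 coda /n/ has 1 consonant (> 0) → ill-formed
[do] — violates constraint 3: word begins with /d/ → ill-formed
[lvo] — violates constraint 4: syllable 1 onset /lv/ has 2 consonants (> 1) → ill-formed

[lu]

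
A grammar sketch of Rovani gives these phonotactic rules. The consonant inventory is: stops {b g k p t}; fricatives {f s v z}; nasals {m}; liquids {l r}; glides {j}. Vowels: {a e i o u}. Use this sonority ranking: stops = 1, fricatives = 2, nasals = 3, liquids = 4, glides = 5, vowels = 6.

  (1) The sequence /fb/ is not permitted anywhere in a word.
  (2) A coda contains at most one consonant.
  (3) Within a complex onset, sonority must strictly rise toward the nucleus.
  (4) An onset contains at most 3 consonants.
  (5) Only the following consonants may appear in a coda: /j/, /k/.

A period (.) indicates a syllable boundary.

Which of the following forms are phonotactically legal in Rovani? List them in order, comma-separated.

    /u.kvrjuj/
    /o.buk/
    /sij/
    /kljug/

/u.kvrjuj/ — violates constraint 4: syllable 2 onset /kvrj/ has 4 consonants (> 3) → phonotactically illegal
/o.buk/ — σ1 onset /∅/, coda /∅/ ok; σ2 onset /b/, coda /k/ ok → phonotactically legal
/sij/ — σ1 onset /s/, coda /j/ ok → phonotactically legal
/kljug/ — violates constraint 5: syllable 1 coda contains /g/, which is not a licensed coda consonant → phonotactically illegal

/o.buk/, /sij/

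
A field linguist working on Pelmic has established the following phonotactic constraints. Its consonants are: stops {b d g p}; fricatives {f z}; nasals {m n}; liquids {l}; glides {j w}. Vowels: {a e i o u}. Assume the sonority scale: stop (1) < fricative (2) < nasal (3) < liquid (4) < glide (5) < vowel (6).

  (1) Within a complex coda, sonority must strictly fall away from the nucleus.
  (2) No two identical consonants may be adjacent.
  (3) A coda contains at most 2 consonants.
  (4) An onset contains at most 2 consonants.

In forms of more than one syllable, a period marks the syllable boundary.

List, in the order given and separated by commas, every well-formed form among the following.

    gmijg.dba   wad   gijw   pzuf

gmijg.dba, wad, pzuf

gmijg.dba — σ1 onset /gm/ (2C), coda /jg/ (5→1 falls) ok; σ2 onset /db/ (2C), coda /∅/ ok → well-formed
wad — σ1 onset /w/, coda /d/ ok → well-formed
gijw — violates constraint 1: syllable 1 coda /jw/: /j/ (glide, 5) → /w/ (glide, 5) does not fall → ill-formed
pzuf — σ1 onset /pz/ (2C), coda /f/ ok → well-formed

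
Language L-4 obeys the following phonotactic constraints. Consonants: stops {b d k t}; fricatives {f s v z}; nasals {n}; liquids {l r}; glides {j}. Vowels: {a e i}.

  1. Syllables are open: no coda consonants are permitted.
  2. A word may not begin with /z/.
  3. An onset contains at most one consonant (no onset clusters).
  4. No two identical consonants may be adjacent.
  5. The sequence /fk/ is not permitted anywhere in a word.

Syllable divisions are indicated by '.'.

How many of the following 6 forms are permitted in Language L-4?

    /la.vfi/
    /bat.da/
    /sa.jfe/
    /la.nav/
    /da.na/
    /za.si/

1

/la.vfi/ — violates constraint 3: syllable 2 onset /vf/ has 2 consonants (> 1) → not permitted
/bat.da/ — violates constraint 1: syllable 1 coda /t/ has 1 consonant (> 0) → not permitted
/sa.jfe/ — violates constraint 3: syllable 2 onset /jf/ has 2 consonants (> 1) → not permitted
/la.nav/ — violates constraint 1: syllable 2 coda /v/ has 1 consonant (> 0) → not permitted
/da.na/ — σ1 onset /d/, coda /∅/ ok; σ2 onset /n/, coda /∅/ ok → permitted
/za.si/ — violates constraint 2: word begins with /z/ → not permitted
Permitted: /da.na/ → 1.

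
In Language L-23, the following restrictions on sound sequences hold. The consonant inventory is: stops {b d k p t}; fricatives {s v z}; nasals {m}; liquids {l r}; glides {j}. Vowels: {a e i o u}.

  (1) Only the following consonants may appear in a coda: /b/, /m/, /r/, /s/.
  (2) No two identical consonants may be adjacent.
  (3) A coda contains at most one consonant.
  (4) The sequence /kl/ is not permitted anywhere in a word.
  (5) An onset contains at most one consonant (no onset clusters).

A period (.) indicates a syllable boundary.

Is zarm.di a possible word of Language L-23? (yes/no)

no

zarm.di — violates constraint 3: syllable 1 coda /rm/ has 2 consonants (> 1) → not permitted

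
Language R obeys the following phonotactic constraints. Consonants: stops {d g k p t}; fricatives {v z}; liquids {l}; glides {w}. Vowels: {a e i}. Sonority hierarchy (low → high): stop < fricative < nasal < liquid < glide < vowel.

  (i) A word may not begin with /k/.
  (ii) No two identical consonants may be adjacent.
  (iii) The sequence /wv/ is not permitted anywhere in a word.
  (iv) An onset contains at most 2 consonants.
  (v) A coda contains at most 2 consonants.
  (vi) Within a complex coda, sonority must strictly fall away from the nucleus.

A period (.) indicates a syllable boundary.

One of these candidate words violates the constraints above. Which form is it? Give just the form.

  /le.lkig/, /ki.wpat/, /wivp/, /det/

/le.lkig/ — σ1 onset /l/, coda /∅/ ok; σ2 onset /lk/ (2C), coda /g/ ok → phonotactically legal
/ki.wpat/ — violates constraint (i): word begins with /k/ → phonotactically illegal
/wivp/ — σ1 onset /w/, coda /vp/ (2→1 falls) ok → phonotactically legal
/det/ — σ1 onset /d/, coda /t/ ok → phonotactically legal

/ki.wpat/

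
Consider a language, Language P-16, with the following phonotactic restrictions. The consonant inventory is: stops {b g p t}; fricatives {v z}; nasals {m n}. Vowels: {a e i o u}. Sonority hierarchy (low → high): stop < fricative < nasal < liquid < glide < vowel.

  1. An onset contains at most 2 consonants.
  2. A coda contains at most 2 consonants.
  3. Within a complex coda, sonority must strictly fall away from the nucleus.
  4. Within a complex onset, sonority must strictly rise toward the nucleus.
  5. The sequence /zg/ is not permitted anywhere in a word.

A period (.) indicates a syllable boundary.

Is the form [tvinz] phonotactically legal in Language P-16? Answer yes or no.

[tvinz] — σ1 onset /tv/ (1→2 rises), coda /nz/ (3→2 falls) ok → phonotactically legal

yes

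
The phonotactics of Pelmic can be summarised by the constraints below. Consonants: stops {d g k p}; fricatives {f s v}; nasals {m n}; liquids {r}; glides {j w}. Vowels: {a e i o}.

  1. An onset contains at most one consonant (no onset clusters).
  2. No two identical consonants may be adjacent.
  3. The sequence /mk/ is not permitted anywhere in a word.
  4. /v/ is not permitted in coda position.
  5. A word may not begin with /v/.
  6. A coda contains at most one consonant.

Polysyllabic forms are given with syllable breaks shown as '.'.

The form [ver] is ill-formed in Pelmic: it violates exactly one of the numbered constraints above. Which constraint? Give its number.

5

[ver]: word begins with /v/.
This is a violation of constraint 5: "A word may not begin with /v/."
The remaining constraints (1, 2, 3, 4, 6) are satisfied.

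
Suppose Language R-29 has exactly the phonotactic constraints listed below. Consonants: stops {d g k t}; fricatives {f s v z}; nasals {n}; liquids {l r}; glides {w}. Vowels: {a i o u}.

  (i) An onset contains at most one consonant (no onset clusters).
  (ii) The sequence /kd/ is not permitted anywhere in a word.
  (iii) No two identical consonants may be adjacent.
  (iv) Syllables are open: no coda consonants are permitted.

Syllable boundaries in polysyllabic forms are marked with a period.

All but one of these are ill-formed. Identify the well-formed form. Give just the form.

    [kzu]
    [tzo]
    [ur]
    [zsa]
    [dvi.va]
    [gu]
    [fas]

[gu]

[kzu] — violates constraint (i): syllable 1 onset /kz/ has 2 consonants (> 1) → ill-formed
[tzo] — violates constraint (i): syllable 1 onset /tz/ has 2 consonants (> 1) → ill-formed
[ur] — violates constraint (iv): syllable 1 coda /r/ has 1 consonant (> 0) → ill-formed
[zsa] — violates constraint (i): syllable 1 onset /zs/ has 2 consonants (> 1) → ill-formed
[dvi.va] — violates constraint (i): syllable 1 onset /dv/ has 2 consonants (> 1) → ill-formed
[gu] — σ1 onset /g/, coda /∅/ ok → well-formed
[fas] — violates constraint (iv): syllable 1 coda /s/ has 1 consonant (> 0) → ill-formed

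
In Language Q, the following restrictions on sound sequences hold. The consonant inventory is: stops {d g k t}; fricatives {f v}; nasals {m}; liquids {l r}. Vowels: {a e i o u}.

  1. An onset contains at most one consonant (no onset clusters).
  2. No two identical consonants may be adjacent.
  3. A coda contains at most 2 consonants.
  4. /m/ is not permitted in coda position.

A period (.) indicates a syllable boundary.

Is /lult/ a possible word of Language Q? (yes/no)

yes

/lult/ — σ1 onset /l/, coda /lt/ (2C) ok → licit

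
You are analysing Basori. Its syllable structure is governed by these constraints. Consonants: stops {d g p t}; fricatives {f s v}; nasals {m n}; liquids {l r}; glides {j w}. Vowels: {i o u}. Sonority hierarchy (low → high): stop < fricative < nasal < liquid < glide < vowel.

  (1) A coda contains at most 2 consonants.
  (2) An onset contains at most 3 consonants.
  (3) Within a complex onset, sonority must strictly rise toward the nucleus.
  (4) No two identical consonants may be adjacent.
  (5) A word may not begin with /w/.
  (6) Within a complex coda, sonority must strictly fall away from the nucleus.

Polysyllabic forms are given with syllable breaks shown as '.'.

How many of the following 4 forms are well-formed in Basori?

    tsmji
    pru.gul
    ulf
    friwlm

2

tsmji — violates constraint 2: syllable 1 onset /tsmj/ has 4 consonants (> 3) → ill-formed
pru.gul — σ1 onset /pr/ (1→4 rises), coda /∅/ ok; σ2 onset /g/, coda /l/ ok → well-formed
ulf — σ1 onset /∅/, coda /lf/ (4→2 falls) ok → well-formed
friwlm — violates constraint 1: syllable 1 coda /wlm/ has 3 consonants (> 2) → ill-formed
Well-formed: pru.gul, ulf → 2.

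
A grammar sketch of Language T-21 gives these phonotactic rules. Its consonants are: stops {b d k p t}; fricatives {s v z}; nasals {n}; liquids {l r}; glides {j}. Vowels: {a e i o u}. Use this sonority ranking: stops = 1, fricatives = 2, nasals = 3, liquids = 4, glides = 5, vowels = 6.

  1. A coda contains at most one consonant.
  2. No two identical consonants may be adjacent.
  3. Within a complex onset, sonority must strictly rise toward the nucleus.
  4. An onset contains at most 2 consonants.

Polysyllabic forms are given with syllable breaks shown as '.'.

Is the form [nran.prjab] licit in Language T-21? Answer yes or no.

[nran.prjab] — violates constraint 4: syllable 2 onset /prj/ has 3 consonants (> 2) → illicit

no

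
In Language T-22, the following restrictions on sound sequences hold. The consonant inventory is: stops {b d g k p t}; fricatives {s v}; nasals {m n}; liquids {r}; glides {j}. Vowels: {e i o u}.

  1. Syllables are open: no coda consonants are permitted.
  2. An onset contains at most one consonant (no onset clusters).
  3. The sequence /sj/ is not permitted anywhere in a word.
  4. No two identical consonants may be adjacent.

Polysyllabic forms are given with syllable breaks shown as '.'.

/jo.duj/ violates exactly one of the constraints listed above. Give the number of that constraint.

1

/jo.duj/: syllable 2 coda /j/ has 1 consonant (> 0).
This is a violation of constraint 1: "Syllables are open: no coda consonants are permitted."
The remaining constraints (2, 3, 4) are satisfied.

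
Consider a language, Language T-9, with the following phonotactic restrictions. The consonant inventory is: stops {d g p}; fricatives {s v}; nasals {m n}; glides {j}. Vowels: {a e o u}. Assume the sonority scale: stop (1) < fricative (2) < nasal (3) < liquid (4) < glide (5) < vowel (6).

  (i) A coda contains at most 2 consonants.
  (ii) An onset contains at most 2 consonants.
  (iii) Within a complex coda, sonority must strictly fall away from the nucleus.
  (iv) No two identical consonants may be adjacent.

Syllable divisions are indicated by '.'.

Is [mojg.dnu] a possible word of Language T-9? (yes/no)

yes

[mojg.dnu] — σ1 onset /m/, coda /jg/ (5→1 falls) ok; σ2 onset /dn/ (2C), coda /∅/ ok → well-formed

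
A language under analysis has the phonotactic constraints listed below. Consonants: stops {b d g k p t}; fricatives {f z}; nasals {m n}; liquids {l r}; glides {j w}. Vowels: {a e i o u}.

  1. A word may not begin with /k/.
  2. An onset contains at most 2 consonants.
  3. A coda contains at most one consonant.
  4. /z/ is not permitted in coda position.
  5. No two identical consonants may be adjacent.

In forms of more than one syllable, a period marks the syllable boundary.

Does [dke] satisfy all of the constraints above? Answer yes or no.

[dke] — σ1 onset /dk/ (2C), coda /∅/ ok → phonotactically legal

yes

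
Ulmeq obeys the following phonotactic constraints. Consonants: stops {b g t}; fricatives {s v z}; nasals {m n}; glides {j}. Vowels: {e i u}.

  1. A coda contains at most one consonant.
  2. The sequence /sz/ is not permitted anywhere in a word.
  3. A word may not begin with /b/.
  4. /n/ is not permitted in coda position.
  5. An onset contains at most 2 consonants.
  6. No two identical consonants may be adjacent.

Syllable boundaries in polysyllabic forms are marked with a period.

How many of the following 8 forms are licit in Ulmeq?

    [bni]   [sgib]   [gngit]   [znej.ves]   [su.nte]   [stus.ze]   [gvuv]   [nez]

5

[bni] — violates constraint 3: word begins with /b/ → illicit
[sgib] — σ1 onset /sg/ (2C), coda /b/ ok → licit
[gngit] — violates constraint 5: syllable 1 onset /gng/ has 3 consonants (> 2) → illicit
[znej.ves] — σ1 onset /zn/ (2C), coda /j/ ok; σ2 onset /v/, coda /s/ ok → licit
[su.nte] — σ1 onset /s/, coda /∅/ ok; σ2 onset /nt/ (2C), coda /∅/ ok → licit
[stus.ze] — violates constraint 2: contains banned sequence /sz/ → illicit
[gvuv] — σ1 onset /gv/ (2C), coda /v/ ok → licit
[nez] — σ1 onset /n/, coda /z/ ok → licit
Licit: [sgib], [znej.ves], [su.nte], [gvuv], [nez] → 5.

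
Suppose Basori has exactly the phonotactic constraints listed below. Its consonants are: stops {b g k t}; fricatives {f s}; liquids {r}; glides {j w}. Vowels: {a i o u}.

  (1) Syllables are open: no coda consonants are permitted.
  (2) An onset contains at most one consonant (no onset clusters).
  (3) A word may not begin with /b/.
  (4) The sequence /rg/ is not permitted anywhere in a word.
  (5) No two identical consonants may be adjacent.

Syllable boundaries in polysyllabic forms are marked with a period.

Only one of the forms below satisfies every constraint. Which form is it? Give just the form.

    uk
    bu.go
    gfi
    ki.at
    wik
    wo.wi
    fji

uk — violates constraint 1: syllable 1 coda /k/ has 1 consonant (> 0) → not permitted
bu.go — violates constraint 3: word begins with /b/ → not permitted
gfi — violates constraint 2: syllable 1 onset /gf/ has 2 consonants (> 1) → not permitted
ki.at — violates constraint 1: syllable 2 coda /t/ has 1 consonant (> 0) → not permitted
wik — violates constraint 1: syllable 1 coda /k/ has 1 consonant (> 0) → not permitted
wo.wi — σ1 onset /w/, coda /∅/ ok; σ2 onset /w/, coda /∅/ ok → permitted
fji — violates constraint 2: syllable 1 onset /fj/ has 2 consonants (> 1) → not permitted

wo.wi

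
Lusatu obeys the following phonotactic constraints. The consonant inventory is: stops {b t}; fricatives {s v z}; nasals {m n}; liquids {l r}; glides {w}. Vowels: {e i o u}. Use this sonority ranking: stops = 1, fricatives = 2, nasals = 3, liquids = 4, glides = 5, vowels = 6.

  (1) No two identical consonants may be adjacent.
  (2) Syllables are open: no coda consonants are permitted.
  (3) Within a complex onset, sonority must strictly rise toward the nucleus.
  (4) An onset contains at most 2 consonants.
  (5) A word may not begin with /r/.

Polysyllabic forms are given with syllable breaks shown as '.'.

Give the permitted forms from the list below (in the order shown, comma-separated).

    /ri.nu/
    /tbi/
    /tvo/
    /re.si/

/tvo/

/ri.nu/ — violates constraint 5: word begins with /r/ → not permitted
/tbi/ — violates constraint 3: syllable 1 onset /tb/: /t/ (stop, 1) → /b/ (stop, 1) does not rise → not permitted
/tvo/ — σ1 onset /tv/ (1→2 rises), coda /∅/ ok → permitted
/re.si/ — violates constraint 5: word begins with /r/ → not permitted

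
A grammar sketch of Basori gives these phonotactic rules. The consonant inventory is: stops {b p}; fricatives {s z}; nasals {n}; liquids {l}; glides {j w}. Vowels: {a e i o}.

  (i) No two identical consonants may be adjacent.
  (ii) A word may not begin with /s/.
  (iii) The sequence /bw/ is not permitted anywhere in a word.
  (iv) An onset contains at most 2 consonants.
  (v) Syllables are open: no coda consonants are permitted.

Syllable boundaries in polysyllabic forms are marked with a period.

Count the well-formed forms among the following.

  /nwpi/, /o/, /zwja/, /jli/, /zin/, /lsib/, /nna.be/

/nwpi/ — violates constraint (iv): syllable 1 onset /nwp/ has 3 consonants (> 2) → ill-formed
/o/ — σ1 onset /∅/, coda /∅/ ok → well-formed
/zwja/ — violates constraint (iv): syllable 1 onset /zwj/ has 3 consonants (> 2) → ill-formed
/jli/ — σ1 onset /jl/ (2C), coda /∅/ ok → well-formed
/zin/ — violates constraint (v): syllable 1 coda /n/ has 1 consonant (> 0) → ill-formed
/lsib/ — violates constraint (v): syllable 1 coda /b/ has 1 consonant (> 0) → ill-formed
/nna.be/ — violates constraint (i): adjacent identical consonants /nn/ → ill-formed
Well-formed: /o/, /jli/ → 2.

2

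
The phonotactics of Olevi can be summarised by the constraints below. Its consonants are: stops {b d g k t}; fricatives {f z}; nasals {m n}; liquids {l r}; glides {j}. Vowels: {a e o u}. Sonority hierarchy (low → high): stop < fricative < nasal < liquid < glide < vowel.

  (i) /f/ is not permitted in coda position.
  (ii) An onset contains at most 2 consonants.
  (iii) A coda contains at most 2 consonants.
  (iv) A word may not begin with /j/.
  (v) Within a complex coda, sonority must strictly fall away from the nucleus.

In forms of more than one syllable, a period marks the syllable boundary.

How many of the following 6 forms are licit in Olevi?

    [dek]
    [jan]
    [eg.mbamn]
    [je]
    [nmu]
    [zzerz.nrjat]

2

[dek] — σ1 onset /d/, coda /k/ ok → licit
[jan] — violates constraint (iv): word begins with /j/ → illicit
[eg.mbamn] — violates constraint (v): syllable 2 coda /mn/: /m/ (nasal, 3) → /n/ (nasal, 3) does not fall → illicit
[je] — violates constraint (iv): word begins with /j/ → illicit
[nmu] — σ1 onset /nm/ (2C), coda /∅/ ok → licit
[zzerz.nrjat] — violates constraint (ii): syllable 2 onset /nrj/ has 3 consonants (> 2) → illicit
Licit: [dek], [nmu] → 2.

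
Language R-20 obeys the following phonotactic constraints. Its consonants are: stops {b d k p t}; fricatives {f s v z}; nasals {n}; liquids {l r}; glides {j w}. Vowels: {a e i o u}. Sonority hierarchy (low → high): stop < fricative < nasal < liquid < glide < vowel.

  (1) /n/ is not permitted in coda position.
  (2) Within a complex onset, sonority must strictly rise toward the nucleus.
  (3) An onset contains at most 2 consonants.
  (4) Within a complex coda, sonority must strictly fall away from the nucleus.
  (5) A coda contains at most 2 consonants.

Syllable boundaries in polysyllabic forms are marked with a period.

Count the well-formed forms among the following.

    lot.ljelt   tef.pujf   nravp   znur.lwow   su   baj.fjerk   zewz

lot.ljelt — σ1 onset /l/, coda /t/ ok; σ2 onset /lj/ (4→5 rises), coda /lt/ (4→1 falls) ok → well-formed
tef.pujf — σ1 onset /t/, coda /f/ ok; σ2 onset /p/, coda /jf/ (5→2 falls) ok → well-formed
nravp — σ1 onset /nr/ (3→4 rises), coda /vp/ (2→1 falls) ok → well-formed
znur.lwow — σ1 onset /zn/ (2→3 rises), coda /r/ ok; σ2 onset /lw/ (4→5 rises), coda /w/ ok → well-formed
su — σ1 onset /s/, coda /∅/ ok → well-formed
baj.fjerk — σ1 onset /b/, coda /j/ ok; σ2 onset /fj/ (2→5 rises), coda /rk/ (4→1 falls) ok → well-formed
zewz — σ1 onset /z/, coda /wz/ (5→2 falls) ok → well-formed
Well-formed: lot.ljelt, tef.pujf, nravp, znur.lwow, su, baj.fjerk, zewz → 7.

7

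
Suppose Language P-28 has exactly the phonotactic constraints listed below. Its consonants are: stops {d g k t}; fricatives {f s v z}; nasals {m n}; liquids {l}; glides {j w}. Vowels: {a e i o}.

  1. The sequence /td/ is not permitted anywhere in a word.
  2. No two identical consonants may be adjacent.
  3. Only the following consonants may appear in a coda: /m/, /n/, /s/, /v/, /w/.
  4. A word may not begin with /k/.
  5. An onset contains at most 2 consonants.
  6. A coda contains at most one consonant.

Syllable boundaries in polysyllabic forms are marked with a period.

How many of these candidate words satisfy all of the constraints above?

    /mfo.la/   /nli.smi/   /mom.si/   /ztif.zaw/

3

/mfo.la/ — σ1 onset /mf/ (2C), coda /∅/ ok; σ2 onset /l/, coda /∅/ ok → licit
/nli.smi/ — σ1 onset /nl/ (2C), coda /∅/ ok; σ2 onset /sm/ (2C), coda /∅/ ok → licit
/mom.si/ — σ1 onset /m/, coda /m/ ok; σ2 onset /s/, coda /∅/ ok → licit
/ztif.zaw/ — violates constraint 3: syllable 1 coda contains /f/, which is not a licensed coda consonant → illicit
Licit: /mfo.la/, /nli.smi/, /mom.si/ → 3.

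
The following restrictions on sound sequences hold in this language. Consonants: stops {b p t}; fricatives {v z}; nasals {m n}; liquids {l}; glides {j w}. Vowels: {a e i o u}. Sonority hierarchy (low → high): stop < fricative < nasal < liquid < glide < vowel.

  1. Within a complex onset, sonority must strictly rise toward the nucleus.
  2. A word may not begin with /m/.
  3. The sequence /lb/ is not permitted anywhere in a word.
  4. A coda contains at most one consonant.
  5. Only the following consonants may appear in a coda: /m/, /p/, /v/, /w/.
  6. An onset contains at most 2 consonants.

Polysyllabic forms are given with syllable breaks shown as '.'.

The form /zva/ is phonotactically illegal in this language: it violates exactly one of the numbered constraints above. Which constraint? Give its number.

1

/zva/: syllable 1 onset /zv/: /z/ (fricative, 2) → /v/ (fricative, 2) does not rise.
This is a violation of constraint 1: "Within a complex onset, sonority must strictly rise toward the nucleus."
The remaining constraints (2, 3, 4, 5, 6) are satisfied.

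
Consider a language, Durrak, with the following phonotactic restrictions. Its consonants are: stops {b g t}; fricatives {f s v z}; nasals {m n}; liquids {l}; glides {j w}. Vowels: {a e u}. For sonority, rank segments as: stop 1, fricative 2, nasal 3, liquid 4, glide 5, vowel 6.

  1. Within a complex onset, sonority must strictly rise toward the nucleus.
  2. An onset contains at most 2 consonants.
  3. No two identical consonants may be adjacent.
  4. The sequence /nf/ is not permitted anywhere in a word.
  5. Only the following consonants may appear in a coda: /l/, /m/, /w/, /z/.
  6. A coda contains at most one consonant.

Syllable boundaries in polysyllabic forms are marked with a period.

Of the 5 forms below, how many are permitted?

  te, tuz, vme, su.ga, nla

5

te — σ1 onset /t/, coda /∅/ ok → permitted
tuz — σ1 onset /t/, coda /z/ ok → permitted
vme — σ1 onset /vm/ (2→3 rises), coda /∅/ ok → permitted
su.ga — σ1 onset /s/, coda /∅/ ok; σ2 onset /g/, coda /∅/ ok → permitted
nla — σ1 onset /nl/ (3→4 rises), coda /∅/ ok → permitted
Permitted: te, tuz, vme, su.ga, nla → 5.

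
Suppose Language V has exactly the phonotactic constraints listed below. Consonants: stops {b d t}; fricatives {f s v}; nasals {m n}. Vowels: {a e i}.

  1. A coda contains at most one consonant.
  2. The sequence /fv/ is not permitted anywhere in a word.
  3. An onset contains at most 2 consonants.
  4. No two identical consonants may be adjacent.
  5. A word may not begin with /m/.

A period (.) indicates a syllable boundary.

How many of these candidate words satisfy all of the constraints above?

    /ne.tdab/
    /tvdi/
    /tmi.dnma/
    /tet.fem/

/ne.tdab/ — σ1 onset /n/, coda /∅/ ok; σ2 onset /td/ (2C), coda /b/ ok → permitted
/tvdi/ — violates constraint 3: syllable 1 onset /tvd/ has 3 consonants (> 2) → not permitted
/tmi.dnma/ — violates constraint 3: syllable 2 onset /dnm/ has 3 consonants (> 2) → not permitted
/tet.fem/ — σ1 onset /t/, coda /t/ ok; σ2 onset /f/, coda /m/ ok → permitted
Permitted: /ne.tdab/, /tet.fem/ → 2.

2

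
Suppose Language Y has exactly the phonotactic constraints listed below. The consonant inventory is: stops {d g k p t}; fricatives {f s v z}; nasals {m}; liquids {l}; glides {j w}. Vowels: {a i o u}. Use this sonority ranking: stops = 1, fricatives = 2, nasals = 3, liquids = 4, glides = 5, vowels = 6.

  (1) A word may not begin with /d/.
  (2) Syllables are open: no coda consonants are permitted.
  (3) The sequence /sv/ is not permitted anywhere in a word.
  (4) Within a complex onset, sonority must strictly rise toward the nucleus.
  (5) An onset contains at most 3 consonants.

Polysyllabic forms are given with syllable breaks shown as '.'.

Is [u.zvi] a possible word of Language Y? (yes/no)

[u.zvi] — violates constraint 4: syllable 2 onset /zv/: /z/ (fricative, 2) → /v/ (fricative, 2) does not rise → not permitted

no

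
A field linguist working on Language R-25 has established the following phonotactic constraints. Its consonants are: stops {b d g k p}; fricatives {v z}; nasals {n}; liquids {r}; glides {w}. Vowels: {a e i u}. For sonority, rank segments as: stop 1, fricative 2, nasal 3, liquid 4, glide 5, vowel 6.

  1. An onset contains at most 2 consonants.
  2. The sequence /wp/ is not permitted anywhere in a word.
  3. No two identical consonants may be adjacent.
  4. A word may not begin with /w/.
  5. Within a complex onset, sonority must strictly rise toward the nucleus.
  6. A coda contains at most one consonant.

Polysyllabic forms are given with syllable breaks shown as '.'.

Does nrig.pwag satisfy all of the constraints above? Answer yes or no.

yes

nrig.pwag — σ1 onset /nr/ (3→4 rises), coda /g/ ok; σ2 onset /pw/ (1→5 rises), coda /g/ ok → phonotactically legal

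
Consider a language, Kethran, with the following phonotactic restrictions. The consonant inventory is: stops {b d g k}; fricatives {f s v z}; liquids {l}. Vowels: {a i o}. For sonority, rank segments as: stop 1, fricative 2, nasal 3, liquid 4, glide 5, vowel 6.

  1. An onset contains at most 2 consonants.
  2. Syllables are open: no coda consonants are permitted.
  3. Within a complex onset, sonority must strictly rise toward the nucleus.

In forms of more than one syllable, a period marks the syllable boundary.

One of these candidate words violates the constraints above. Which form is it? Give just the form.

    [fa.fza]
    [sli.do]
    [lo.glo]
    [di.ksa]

[fa.fza] — violates constraint 3: syllable 2 onset /fz/: /f/ (fricative, 2) → /z/ (fricative, 2) does not rise → not permitted
[sli.do] — σ1 onset /sl/ (2→4 rises), coda /∅/ ok; σ2 onset /d/, coda /∅/ ok → permitted
[lo.glo] — σ1 onset /l/, coda /∅/ ok; σ2 onset /gl/ (1→4 rises), coda /∅/ ok → permitted
[di.ksa] — σ1 onset /d/, coda /∅/ ok; σ2 onset /ks/ (1→2 rises), coda /∅/ ok → permitted

[fa.fza]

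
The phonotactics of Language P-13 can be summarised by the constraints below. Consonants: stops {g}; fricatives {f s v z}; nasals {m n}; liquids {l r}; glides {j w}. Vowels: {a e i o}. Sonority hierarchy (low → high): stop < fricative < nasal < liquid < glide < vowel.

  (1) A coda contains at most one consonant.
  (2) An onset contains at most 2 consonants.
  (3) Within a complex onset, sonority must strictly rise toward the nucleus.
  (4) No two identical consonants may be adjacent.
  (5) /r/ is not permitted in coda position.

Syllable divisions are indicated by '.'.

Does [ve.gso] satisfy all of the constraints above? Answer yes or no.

yes

[ve.gso] — σ1 onset /v/, coda /∅/ ok; σ2 onset /gs/ (1→2 rises), coda /∅/ ok → licit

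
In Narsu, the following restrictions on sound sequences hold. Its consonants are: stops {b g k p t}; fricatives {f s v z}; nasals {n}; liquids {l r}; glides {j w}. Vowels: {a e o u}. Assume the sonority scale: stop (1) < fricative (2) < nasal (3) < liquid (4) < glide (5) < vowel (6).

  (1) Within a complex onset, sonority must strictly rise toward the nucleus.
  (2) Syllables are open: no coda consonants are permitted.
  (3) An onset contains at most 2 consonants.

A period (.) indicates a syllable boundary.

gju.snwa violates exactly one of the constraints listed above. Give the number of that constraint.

3

gju.snwa: syllable 2 onset /snw/ has 3 consonants (> 2).
This is a violation of constraint 3: "An onset contains at most 2 consonants."
The remaining constraints (1, 2) are satisfied.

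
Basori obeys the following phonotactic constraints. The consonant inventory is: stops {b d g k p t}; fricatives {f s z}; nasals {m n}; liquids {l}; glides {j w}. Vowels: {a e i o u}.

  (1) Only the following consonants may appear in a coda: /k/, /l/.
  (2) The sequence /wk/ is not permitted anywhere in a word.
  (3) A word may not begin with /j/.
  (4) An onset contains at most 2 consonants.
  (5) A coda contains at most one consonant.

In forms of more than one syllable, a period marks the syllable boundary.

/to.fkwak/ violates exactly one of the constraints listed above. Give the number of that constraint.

4

/to.fkwak/: syllable 2 onset /fkw/ has 3 consonants (> 2).
This is a violation of constraint 4: "An onset contains at most 2 consonants."
The remaining constraints (1, 2, 3, 5) are satisfied.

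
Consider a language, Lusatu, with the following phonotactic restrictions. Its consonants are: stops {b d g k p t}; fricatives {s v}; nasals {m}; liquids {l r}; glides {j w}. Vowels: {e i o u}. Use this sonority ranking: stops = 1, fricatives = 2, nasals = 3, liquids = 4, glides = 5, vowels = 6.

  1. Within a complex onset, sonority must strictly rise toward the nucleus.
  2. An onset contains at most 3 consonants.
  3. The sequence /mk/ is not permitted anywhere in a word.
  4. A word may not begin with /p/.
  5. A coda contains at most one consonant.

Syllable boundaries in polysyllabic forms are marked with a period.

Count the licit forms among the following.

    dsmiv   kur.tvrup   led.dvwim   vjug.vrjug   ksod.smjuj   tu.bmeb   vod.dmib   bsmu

8

dsmiv — σ1 onset /dsm/ (1→2→3 rises), coda /v/ ok → licit
kur.tvrup — σ1 onset /k/, coda /r/ ok; σ2 onset /tvr/ (1→2→4 rises), coda /p/ ok → licit
led.dvwim — σ1 onset /l/, coda /d/ ok; σ2 onset /dvw/ (1→2→5 rises), coda /m/ ok → licit
vjug.vrjug — σ1 onset /vj/ (2→5 rises), coda /g/ ok; σ2 onset /vrj/ (2→4→5 rises), coda /g/ ok → licit
ksod.smjuj — σ1 onset /ks/ (1→2 rises), coda /d/ ok; σ2 onset /smj/ (2→3→5 rises), coda /j/ ok → licit
tu.bmeb — σ1 onset /t/, coda /∅/ ok; σ2 onset /bm/ (1→3 rises), coda /b/ ok → licit
vod.dmib — σ1 onset /v/, coda /d/ ok; σ2 onset /dm/ (1→3 rises), coda /b/ ok → licit
bsmu — σ1 onset /bsm/ (1→2→3 rises), coda /∅/ ok → licit
Licit: dsmiv, kur.tvrup, led.dvwim, vjug.vrjug, ksod.smjuj, tu.bmeb, vod.dmib, bsmu → 8.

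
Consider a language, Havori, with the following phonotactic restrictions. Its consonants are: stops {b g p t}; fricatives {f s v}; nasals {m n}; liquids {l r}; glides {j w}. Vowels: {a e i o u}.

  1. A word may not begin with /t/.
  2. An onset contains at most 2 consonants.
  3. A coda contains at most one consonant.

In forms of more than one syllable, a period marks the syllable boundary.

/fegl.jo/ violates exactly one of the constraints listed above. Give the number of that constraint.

3

/fegl.jo/: syllable 1 coda /gl/ has 2 consonants (> 1).
This is a violation of constraint 3: "A coda contains at most one consonant."
The remaining constraints (1, 2) are satisfied.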